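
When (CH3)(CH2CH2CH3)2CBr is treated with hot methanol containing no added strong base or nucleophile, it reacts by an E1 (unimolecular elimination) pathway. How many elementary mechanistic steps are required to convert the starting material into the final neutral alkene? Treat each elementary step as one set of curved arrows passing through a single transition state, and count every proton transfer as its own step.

2

Step 1: Rate-determining heterolysis of the C–Br bond gives Br⁻ and a tertiary carbocation.
(No 1,2-shift: no single shift to an adjacent carbon would give a more stable cation.)
Step 2: A methanol molecule (solvent) deprotonates a β-carbon; as the C–H bond breaks, those electrons form the new alkene π bond.
Total: 2 elementary steps.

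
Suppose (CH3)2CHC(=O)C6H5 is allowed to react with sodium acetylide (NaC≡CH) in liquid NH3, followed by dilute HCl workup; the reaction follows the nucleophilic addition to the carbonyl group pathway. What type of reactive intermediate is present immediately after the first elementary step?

Step 1: HC≡C⁻ attacks the sp² carbonyl carbon; the C=O π bond breaks and the electrons end up as a lone pair on the alkoxide oxygen of the tetrahedral intermediate.
After step 1 the species present is a tetrahedral alkoxide intermediate.

tetrahedral alkoxide intermediate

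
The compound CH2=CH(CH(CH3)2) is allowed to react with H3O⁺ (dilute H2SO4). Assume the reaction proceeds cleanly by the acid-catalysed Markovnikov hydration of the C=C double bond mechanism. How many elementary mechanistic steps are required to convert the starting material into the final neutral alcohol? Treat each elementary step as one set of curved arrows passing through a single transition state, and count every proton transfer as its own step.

Step 1: Protonation of the alkene by H3O⁺: the π bond acts as the nucleophile and picks up H⁺, giving the more stable (Markovnikov) secondary carbocation. H2O is released.
Step 2: A 1,2-hydride shift from the adjacent isopropyl carbon moves the positive charge from the secondary centre to an adjacent carbon, generating a more stable tertiary carbocation.
Step 3: A lone pair on the oxygen of H2O attacks the carbocation, forming a C–O bond and an oxonium ion (a protonated alcohol).
Step 4: H2O removes a proton from the oxonium oxygen, regenerating H3O⁺ and giving the neutral alcohol.
Total: 4 elementary steps.

4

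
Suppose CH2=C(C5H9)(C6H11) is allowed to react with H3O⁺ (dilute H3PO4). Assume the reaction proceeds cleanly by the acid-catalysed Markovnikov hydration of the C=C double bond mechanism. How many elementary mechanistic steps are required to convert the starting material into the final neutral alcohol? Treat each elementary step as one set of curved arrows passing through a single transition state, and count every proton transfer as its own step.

3

Step 1: Electrophilic addition begins with the π(C=C) electrons forming a bond to the proton of H3O⁺. Following Markovnikov's rule, the resulting cation is tertiary. H2O is released.
(No 1,2-shift: no single shift to an adjacent carbon would give a more stable cation.)
Step 2: Nucleophilic capture of the cation by H2O produces the protonated alcohol (an oxonium ion).
Step 3: H2O removes a proton from the oxonium oxygen, regenerating H3O⁺ and giving the neutral alcohol.
Total: 3 elementary steps.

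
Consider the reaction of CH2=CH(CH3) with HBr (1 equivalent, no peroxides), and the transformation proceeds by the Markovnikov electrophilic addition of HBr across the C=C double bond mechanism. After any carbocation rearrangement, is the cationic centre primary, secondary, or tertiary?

Step 1: Electrophilic addition begins with the π(C=C) electrons forming a bond to the proton of HBr. Following Markovnikov's rule, the resulting cation is secondary. The H–Br bond breaks heterolytically, releasing Br⁻.
No single 1,2-shift to an adjacent carbon would give a more-substituted cation, so no rearrangement occurs.

secondary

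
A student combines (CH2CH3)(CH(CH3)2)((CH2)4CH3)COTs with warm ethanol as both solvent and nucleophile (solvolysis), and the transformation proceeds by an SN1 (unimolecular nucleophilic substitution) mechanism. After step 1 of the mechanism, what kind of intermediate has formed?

Step 1: Ionisation: the C–O σ-bond cleaves heterolytically; both bonding electrons depart with TsO⁻, leaving a tertiary carbocation at the α-carbon.
After step 1 the species present is a tertiary carbocation.

tertiary carbocation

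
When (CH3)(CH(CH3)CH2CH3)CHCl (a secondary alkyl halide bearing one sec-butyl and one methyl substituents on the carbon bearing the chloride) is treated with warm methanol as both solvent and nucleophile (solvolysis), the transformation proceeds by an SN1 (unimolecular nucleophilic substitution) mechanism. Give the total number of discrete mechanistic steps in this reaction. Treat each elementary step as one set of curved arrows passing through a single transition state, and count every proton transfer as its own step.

Step 1: The C–Cl bond breaks with both electrons going to the chloride; Cl⁻ leaves and a secondary carbocation remains.
Step 2: A hydride (H with its bonding pair) migrates from the adjacent sec-butyl carbon to the cationic centre — a 1,2-hydride shift — upgrading the secondary cation to a tertiary one.
Step 3: CH3OH donates an oxygen lone pair into the empty p orbital of the cation, giving a protonated ether (an oxonium ion).
Step 4: A second solvent molecule removes the proton on oxygen, giving the neutral ether product.
Total: 4 elementary steps.

4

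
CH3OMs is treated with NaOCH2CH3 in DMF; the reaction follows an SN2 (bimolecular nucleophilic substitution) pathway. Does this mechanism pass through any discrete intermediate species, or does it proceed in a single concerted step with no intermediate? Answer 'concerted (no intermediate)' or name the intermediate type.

concerted (no intermediate)

Backside attack by CH3CH2O⁻ on the carbon bearing the mesylate: the new C–O bond forms as the C–O bond breaks, with Walden inversion at carbon.
All bond changes occur in one transition state; no discrete intermediate is formed.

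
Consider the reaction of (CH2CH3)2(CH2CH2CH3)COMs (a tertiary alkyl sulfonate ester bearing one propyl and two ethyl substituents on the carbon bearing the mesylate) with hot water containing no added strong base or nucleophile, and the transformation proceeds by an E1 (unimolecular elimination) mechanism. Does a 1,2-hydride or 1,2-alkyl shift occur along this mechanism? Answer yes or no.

no

The first-formed carbocation is tertiary.
No single 1,2-shift to an adjacent carbon would produce a more-substituted cation than the one already present, so no rearrangement occurs.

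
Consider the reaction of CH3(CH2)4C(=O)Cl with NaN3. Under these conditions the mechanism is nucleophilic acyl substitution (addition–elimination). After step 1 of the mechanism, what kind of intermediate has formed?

tetrahedral intermediate

Step 1: Nucleophilic addition of N3⁻ to the acyl carbon breaks the π(C=O) bond and yields a tetrahedral, anionic intermediate.
After step 1 the species present is a tetrahedral intermediate.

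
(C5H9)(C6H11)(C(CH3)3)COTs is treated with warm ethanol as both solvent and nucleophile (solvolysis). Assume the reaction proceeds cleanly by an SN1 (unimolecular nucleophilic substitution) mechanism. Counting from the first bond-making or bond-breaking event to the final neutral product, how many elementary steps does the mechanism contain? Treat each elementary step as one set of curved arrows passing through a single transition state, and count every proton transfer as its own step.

Step 1: Unassisted departure of TsO⁻ (taking the C–O bonding pair) generates a tertiary carbocation.
(No 1,2-shift: no single shift to an adjacent carbon would give a more stable cation.)
Step 2: A lone pair on the oxygen of CH3CH2OH attacks the carbocation, forming a new C–O σ-bond and an oxonium ion.
Step 3: Proton transfer from the O–H of the oxonium ion to a solvent molecule delivers the neutral ether.
Total: 3 elementary steps.

3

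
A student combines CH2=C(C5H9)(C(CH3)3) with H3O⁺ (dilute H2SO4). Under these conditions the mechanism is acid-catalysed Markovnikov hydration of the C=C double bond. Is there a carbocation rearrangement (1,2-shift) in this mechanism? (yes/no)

The first-formed carbocation is tertiary.
No single 1,2-shift to an adjacent carbon would produce a more-substituted cation than the one already present, so no rearrangement occurs.

no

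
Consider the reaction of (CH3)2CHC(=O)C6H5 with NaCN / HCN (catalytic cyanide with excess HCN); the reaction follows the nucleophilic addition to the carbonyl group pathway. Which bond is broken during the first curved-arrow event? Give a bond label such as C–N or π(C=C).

Step 1: Nucleophilic addition: CN⁻ adds to the carbonyl carbon, pushing the π(C=O) electron pair onto oxygen and giving a tetrahedral alkoxide.
The bond broken in this step is the π(C=O) bond.

π(C=O)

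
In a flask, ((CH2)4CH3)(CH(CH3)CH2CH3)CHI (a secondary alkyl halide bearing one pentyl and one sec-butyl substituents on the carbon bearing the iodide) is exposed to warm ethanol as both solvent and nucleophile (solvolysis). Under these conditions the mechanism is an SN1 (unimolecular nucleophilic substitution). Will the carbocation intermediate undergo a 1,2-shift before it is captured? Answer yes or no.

The first-formed carbocation is secondary.
The adjacent sec-butyl carbon already bears 2 other carbon substituents and has a hydrogen to migrate; after a 1,2-hydride shift from that carbon the positive charge sits on a tertiary centre.
Tertiary is more stable than secondary, so the shift occurs.

yes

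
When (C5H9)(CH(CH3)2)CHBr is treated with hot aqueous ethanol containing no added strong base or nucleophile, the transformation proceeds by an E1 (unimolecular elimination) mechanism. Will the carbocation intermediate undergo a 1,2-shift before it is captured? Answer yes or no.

The first-formed carbocation is secondary.
The adjacent isopropyl carbon already bears 2 other carbon substituents and has a hydrogen to migrate; after a 1,2-hydride shift from that carbon the positive charge sits on a tertiary centre.
Tertiary is more stable than secondary, so the shift occurs.

yes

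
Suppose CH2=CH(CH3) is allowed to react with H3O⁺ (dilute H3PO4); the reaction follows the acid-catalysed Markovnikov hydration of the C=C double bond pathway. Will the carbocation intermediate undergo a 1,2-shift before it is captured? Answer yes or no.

no

The first-formed carbocation is secondary.
No single 1,2-shift to an adjacent carbon would produce a more-substituted cation than the one already present, so no rearrangement occurs.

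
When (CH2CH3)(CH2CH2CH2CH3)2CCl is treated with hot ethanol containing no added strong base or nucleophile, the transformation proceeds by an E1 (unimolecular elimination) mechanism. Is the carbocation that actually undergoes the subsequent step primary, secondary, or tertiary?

tertiary

Step 1: Ionisation: the C–Cl σ-bond cleaves heterolytically; both bonding electrons depart with Cl⁻, leaving a tertiary carbocation at the α-carbon.
No single 1,2-shift to an adjacent carbon would give a more-substituted cation, so no rearrangement occurs.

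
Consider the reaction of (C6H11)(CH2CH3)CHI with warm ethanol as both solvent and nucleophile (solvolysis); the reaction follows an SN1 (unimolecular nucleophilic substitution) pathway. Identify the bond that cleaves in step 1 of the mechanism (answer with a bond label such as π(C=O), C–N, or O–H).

Step 1: Rate-determining heterolysis of the C–I bond gives I⁻ and a secondary carbocation.
The bond broken in this step is the C–I bond.

C–I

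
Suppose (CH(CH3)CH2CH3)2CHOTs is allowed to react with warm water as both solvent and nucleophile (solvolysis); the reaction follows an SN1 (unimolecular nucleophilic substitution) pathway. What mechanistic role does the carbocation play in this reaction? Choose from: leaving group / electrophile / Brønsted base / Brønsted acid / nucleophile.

Step 3: H2O donates an oxygen lone pair into the empty p orbital of the cation, giving a protonated alcohol (an oxonium ion).
The carbocation accepts an electron pair into an empty or π* orbital — it is the electrophile.

electrophile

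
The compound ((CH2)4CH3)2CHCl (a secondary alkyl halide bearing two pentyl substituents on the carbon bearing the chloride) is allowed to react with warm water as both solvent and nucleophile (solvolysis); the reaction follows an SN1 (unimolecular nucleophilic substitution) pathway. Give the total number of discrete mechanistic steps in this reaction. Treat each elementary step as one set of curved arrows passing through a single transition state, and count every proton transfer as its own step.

3

Step 1: Unassisted departure of Cl⁻ (taking the C–Cl bonding pair) generates a secondary carbocation.
(No 1,2-shift: no single shift to an adjacent carbon would give a more stable cation.)
Step 2: A lone pair on the oxygen of H2O attacks the carbocation, forming a new C–O σ-bond and an oxonium ion.
Step 3: Deprotonation of the oxonium oxygen by solvent water yields the neutral alcohol.
Total: 3 elementary steps.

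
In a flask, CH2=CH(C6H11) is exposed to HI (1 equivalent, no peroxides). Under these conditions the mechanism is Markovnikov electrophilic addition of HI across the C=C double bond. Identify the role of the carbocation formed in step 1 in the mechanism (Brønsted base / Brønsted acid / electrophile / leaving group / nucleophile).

Step 3: Nucleophilic attack by I⁻ on the carbocation completes the addition, giving R–I.
The carbocation formed in step 1 accepts an electron pair into an empty or π* orbital — it is the electrophile.

electrophile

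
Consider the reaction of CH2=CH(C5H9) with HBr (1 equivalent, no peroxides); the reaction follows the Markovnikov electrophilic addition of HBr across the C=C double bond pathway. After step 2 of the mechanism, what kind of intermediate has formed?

tertiary carbocation

Step 1: The π electrons of the C=C bond attack a proton of HBr; Markovnikov addition places the new C–H on the less-substituted alkene carbon, so the positive charge ends up on the more-substituted carbon — a secondary carbocation. The H–Br bond breaks heterolytically, releasing Br⁻.
Step 2: Carbocation rearrangement: a 1,2-hydride shift from the adjacent cyclopentyl carbon converts the initially-formed secondary cation into the more stable tertiary cation.
After step 2 the species present is a tertiary carbocation.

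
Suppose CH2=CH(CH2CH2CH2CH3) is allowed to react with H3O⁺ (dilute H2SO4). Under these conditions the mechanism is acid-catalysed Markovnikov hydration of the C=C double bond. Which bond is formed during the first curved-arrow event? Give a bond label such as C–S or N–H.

Step 1: Protonation of the alkene by H3O⁺: the π bond acts as the nucleophile and picks up H⁺, giving the more stable (Markovnikov) secondary carbocation. H2O is released.
The bond formed in this step is the C–H bond.

C–H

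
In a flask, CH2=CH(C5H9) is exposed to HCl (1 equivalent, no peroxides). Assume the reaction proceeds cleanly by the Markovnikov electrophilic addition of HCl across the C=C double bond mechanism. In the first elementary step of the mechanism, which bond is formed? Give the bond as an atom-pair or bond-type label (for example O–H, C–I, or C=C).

C–H

Step 1: Protonation of the alkene by HCl: the π bond acts as the nucleophile and picks up H⁺, giving the more stable (Markovnikov) secondary carbocation. The H–Cl bond breaks heterolytically, releasing Cl⁻.
The bond formed in this step is the C–H bond.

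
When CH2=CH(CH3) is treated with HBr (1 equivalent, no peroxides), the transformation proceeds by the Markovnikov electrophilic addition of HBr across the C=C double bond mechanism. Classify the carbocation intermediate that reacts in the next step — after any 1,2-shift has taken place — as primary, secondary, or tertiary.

secondary

Step 1: Electrophilic addition begins with the π(C=C) electrons forming a bond to the proton of HBr. Following Markovnikov's rule, the resulting cation is secondary. The H–Br bond breaks heterolytically, releasing Br⁻.
No single 1,2-shift to an adjacent carbon would give a more-substituted cation, so no rearrangement occurs.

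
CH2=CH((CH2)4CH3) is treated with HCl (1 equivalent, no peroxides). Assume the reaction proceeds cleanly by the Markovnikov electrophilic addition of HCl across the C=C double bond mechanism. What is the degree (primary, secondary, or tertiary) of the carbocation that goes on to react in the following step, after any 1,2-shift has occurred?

Step 1: Electrophilic addition begins with the π(C=C) electrons forming a bond to the proton of HCl. Following Markovnikov's rule, the resulting cation is secondary. The H–Cl bond breaks heterolytically, releasing Cl⁻.
No single 1,2-shift to an adjacent carbon would give a more-substituted cation, so no rearrangement occurs.

secondary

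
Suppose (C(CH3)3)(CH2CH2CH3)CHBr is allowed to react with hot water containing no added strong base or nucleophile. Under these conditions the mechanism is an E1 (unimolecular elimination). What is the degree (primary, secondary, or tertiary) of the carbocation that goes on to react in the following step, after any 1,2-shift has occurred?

Step 1: Ionisation: the C–Br σ-bond cleaves heterolytically; both bonding electrons depart with Br⁻, leaving a secondary carbocation at the α-carbon.
Step 2: A methyl group with its bonding pair migrates from the adjacent tert-butyl carbon to the cationic centre — a 1,2-methyl shift — upgrading the secondary cation to a tertiary one.
The cation rearranges from secondary to tertiary via a 1,2-methyl shift from the adjacent tert-butyl carbon; the tertiary cation is what reacts next.

tertiary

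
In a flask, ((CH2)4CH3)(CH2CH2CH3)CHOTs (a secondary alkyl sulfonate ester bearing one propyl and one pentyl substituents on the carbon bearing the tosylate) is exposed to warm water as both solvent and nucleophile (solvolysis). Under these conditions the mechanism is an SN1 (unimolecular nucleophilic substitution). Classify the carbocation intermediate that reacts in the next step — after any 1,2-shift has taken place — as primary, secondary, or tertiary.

Step 1: The C–O bond breaks with both electrons going to the tosylate; TsO⁻ leaves and a secondary carbocation remains.
No single 1,2-shift to an adjacent carbon would give a more-substituted cation, so no rearrangement occurs.

secondary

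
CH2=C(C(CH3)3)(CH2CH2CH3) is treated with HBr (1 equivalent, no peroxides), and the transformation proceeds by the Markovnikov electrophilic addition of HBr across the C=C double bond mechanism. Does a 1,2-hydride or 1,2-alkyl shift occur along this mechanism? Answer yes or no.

no

The first-formed carbocation is tertiary.
No single 1,2-shift to an adjacent carbon would produce a more-substituted cation than the one already present, so no rearrangement occurs.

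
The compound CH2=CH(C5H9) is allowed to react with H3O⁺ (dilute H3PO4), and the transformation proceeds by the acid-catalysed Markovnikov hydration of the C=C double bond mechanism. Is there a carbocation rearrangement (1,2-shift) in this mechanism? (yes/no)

The first-formed carbocation is secondary.
The adjacent cyclopentyl carbon already bears 2 other carbon substituents and has a hydrogen to migrate; after a 1,2-hydride shift from that carbon the positive charge sits on a tertiary centre.
Tertiary is more stable than secondary, so the shift occurs.

yes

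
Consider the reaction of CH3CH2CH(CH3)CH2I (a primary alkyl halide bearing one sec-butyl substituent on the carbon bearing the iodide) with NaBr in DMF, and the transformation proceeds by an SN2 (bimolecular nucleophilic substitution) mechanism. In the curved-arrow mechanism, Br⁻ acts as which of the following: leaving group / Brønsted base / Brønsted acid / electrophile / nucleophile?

Step 1: Br⁻ attacks the back face of the α-carbon while I⁻ departs with the C–I bonding pair — a single concerted displacement through a pentacoordinate transition state.
Br⁻ donates an electron pair to form a new σ-bond to carbon — it is the nucleophile.

nucleophile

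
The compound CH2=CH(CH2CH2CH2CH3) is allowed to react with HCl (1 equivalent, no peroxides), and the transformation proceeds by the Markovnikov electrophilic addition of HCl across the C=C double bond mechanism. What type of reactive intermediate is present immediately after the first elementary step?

secondary carbocation

Step 1: The π electrons of the C=C bond attack a proton of HCl; Markovnikov addition places the new C–H on the less-substituted alkene carbon, so the positive charge ends up on the more-substituted carbon — a secondary carbocation. The H–Cl bond breaks heterolytically, releasing Cl⁻.
After step 1 the species present is a secondary carbocation.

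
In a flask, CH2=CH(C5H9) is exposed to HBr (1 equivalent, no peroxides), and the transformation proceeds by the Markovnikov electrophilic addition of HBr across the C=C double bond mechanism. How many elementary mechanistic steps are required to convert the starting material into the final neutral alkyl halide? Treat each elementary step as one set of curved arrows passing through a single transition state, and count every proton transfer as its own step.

3

Step 1: The π electrons of the C=C bond attack a proton of HBr; Markovnikov addition places the new C–H on the less-substituted alkene carbon, so the positive charge ends up on the more-substituted carbon — a secondary carbocation. The H–Br bond breaks heterolytically, releasing Br⁻.
Step 2: A hydride (H with its bonding pair) migrates from the adjacent cyclopentyl carbon to the cationic centre — a 1,2-hydride shift — upgrading the secondary cation to a tertiary one.
Step 3: The Br⁻ anion donates a lone pair to the carbocation, forming the new C–Br σ-bond and giving the neutral alkyl halide.
Total: 3 elementary steps.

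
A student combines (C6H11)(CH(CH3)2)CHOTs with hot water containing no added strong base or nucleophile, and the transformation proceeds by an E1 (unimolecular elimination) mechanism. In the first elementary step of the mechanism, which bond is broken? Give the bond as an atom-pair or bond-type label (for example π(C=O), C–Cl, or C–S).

C–O

Step 1: Unassisted departure of TsO⁻ (taking the C–O bonding pair) generates a secondary carbocation.
The bond broken in this step is the C–O bond.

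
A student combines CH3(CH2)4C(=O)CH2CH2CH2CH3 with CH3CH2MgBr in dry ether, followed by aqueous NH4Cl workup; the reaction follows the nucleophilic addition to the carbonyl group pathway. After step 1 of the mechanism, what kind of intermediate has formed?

Step 1: A lone pair / filled orbital on the carbanion-like carbon of CH3CH2MgBr attacks the electrophilic carbonyl carbon; the π(C=O) electrons shift onto oxygen, producing a tetrahedral alkoxide intermediate.
After step 1 the species present is a tetrahedral alkoxide intermediate.

tetrahedral alkoxide intermediate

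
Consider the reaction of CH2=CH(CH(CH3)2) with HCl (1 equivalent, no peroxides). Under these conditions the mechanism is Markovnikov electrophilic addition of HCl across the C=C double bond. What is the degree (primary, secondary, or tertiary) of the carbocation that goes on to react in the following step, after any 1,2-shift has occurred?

Step 1: Electrophilic addition begins with the π(C=C) electrons forming a bond to the proton of HCl. Following Markovnikov's rule, the resulting cation is secondary. The H–Cl bond breaks heterolytically, releasing Cl⁻.
Step 2: A 1,2-hydride shift from the adjacent isopropyl carbon moves the positive charge from the secondary centre to an adjacent carbon, generating a more stable tertiary carbocation.
The cation rearranges from secondary to tertiary via a 1,2-hydride shift from the adjacent isopropyl carbon; the tertiary cation is what reacts next.

tertiary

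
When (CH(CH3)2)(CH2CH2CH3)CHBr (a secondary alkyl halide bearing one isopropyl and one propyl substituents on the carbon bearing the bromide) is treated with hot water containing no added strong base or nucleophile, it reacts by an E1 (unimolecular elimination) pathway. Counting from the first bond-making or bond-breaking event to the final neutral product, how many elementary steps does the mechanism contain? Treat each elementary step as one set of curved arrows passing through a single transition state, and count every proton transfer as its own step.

3

Step 1: The C–Br bond breaks with both electrons going to the bromide; Br⁻ leaves and a secondary carbocation remains.
Step 2: A hydride (H with its bonding pair) migrates from the adjacent isopropyl carbon to the cationic centre — a 1,2-hydride shift — upgrading the secondary cation to a tertiary one.
Step 3: A water molecule (solvent) deprotonates a β-carbon; as the C–H bond breaks, those electrons form the new alkene π bond.
Total: 3 elementary steps.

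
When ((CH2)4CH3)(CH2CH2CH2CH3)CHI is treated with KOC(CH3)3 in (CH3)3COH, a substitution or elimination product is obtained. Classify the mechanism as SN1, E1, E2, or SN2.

Conditions: a strong/bulky base with a secondary substrate bearing a β-hydrogen.
These conditions are the textbook signature of the E2 pathway.
A strong (often hindered) base removes a β-H in concert with loss of the leaving group — bimolecular elimination.

E2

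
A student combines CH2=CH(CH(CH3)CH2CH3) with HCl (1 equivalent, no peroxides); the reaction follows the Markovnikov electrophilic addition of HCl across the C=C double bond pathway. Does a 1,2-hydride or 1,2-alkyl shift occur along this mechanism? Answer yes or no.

yes

The first-formed carbocation is secondary.
The adjacent sec-butyl carbon already bears 2 other carbon substituents and has a hydrogen to migrate; after a 1,2-hydride shift from that carbon the positive charge sits on a tertiary centre.
Tertiary is more stable than secondary, so the shift occurs.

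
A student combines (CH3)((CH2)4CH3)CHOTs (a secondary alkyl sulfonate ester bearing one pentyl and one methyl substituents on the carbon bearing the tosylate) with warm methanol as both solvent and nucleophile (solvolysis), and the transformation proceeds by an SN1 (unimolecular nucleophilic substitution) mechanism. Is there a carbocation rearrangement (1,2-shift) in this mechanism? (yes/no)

no

The first-formed carbocation is secondary.
No single 1,2-shift to an adjacent carbon would produce a more-substituted cation than the one already present, so no rearrangement occurs.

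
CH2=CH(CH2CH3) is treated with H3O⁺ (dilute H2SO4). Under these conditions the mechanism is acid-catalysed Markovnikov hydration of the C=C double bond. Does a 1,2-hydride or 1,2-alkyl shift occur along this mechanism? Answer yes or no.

no

The first-formed carbocation is secondary.
No single 1,2-shift to an adjacent carbon would produce a more-substituted cation than the one already present, so no rearrangement occurs.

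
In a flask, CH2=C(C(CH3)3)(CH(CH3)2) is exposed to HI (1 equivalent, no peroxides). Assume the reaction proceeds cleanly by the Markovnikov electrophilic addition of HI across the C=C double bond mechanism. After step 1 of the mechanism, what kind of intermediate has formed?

Step 1: Protonation of the alkene by HI: the π bond acts as the nucleophile and picks up H⁺, giving the more stable (Markovnikov) tertiary carbocation. The H–I bond breaks heterolytically, releasing I⁻.
After step 1 the species present is a tertiary carbocation.

tertiary carbocation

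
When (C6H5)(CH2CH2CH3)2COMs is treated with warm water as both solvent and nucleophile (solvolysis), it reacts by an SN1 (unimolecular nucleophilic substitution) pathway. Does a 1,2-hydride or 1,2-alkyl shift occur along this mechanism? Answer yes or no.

The first-formed carbocation is tertiary.
No single 1,2-shift to an adjacent carbon would produce a more-substituted cation than the one already present, so no rearrangement occurs.

no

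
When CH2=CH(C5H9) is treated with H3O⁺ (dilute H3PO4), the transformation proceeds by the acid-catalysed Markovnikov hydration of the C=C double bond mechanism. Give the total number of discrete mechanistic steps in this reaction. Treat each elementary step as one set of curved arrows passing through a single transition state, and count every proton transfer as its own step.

Step 1: Electrophilic addition begins with the π(C=C) electrons forming a bond to the proton of H3O⁺. Following Markovnikov's rule, the resulting cation is secondary. H2O is released.
Step 2: Carbocation rearrangement: a 1,2-hydride shift from the adjacent cyclopentyl carbon converts the initially-formed secondary cation into the more stable tertiary cation.
Step 3: A lone pair on the oxygen of H2O attacks the carbocation, forming a C–O bond and an oxonium ion (a protonated alcohol).
Step 4: H2O removes a proton from the oxonium oxygen, regenerating H3O⁺ and giving the neutral alcohol.
Total: 4 elementary steps.

4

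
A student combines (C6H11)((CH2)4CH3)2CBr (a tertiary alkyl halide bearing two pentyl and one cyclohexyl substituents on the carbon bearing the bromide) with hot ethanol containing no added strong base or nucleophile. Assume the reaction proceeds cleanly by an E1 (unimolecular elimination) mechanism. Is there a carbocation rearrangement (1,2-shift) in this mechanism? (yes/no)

no

The first-formed carbocation is tertiary.
No single 1,2-shift to an adjacent carbon would produce a more-substituted cation than the one already present, so no rearrangement occurs.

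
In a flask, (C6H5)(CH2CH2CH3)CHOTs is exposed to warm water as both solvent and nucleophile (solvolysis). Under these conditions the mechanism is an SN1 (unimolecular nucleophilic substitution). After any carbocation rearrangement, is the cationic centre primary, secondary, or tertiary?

Step 1: Unassisted departure of TsO⁻ (taking the C–O bonding pair) generates a secondary carbocation.
No single 1,2-shift to an adjacent carbon would give a more-substituted cation, so no rearrangement occurs.

secondary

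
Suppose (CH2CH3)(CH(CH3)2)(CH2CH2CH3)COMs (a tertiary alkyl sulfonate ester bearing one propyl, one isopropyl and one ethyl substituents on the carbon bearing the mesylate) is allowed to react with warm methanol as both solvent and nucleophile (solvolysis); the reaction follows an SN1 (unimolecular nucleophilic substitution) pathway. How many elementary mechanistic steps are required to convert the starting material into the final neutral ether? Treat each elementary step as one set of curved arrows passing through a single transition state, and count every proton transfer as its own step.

3

Step 1: The C–O bond breaks with both electrons going to the mesylate; MsO⁻ leaves and a tertiary carbocation remains.
(No 1,2-shift: no single shift to an adjacent carbon would give a more stable cation.)
Step 2: CH3OH donates an oxygen lone pair into the empty p orbital of the cation, giving a protonated ether (an oxonium ion).
Step 3: Proton transfer from the O–H of the oxonium ion to a solvent molecule delivers the neutral ether.
Total: 3 elementary steps.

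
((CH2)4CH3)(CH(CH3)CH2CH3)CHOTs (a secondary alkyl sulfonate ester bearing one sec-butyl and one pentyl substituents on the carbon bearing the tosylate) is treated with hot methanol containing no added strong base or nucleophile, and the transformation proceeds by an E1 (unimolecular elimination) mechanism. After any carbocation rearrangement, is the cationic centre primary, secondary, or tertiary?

tertiary

Step 1: Unassisted departure of TsO⁻ (taking the C–O bonding pair) generates a secondary carbocation.
Step 2: Carbocation rearrangement: a 1,2-hydride shift from the adjacent sec-butyl carbon converts the initially-formed secondary cation into the more stable tertiary cation.
The cation rearranges from secondary to tertiary via a 1,2-hydride shift from the adjacent sec-butyl carbon; the tertiary cation is what reacts next.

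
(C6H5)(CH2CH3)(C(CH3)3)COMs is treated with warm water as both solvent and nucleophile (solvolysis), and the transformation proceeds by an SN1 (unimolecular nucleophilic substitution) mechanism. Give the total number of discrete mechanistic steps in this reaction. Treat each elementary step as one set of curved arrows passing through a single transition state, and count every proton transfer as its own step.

Step 1: Ionisation: the C–O σ-bond cleaves heterolytically; both bonding electrons depart with MsO⁻, leaving a tertiary carbocation at the α-carbon.
(No 1,2-shift: no single shift to an adjacent carbon would give a more stable cation.)
Step 2: Nucleophilic capture: the oxygen of H2O bonds to the cationic carbon, producing an oxonium-ion intermediate.
Step 3: A second solvent molecule removes the proton on oxygen, giving the neutral alcohol product.
Total: 3 elementary steps.

3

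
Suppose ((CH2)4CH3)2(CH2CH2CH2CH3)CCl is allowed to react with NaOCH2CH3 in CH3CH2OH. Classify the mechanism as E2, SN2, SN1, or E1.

Conditions: a strong base with a tertiary substrate bearing a β-hydrogen.
These conditions are the textbook signature of the E2 pathway.
A strong (often hindered) base removes a β-H in concert with loss of the leaving group — bimolecular elimination.

E2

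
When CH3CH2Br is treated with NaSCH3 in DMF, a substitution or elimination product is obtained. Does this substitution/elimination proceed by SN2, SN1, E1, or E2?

Conditions: a primary substrate with a strong nucleophile in the polar aprotic solvent DMF.
These conditions are the textbook signature of the SN2 pathway.
An unhindered substrate with a strong nucleophile in a polar aprotic solvent favours one-step backside displacement.

SN2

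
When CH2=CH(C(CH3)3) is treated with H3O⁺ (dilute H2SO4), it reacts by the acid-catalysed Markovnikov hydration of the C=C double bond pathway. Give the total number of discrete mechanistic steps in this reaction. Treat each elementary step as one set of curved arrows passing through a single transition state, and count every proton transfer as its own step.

4

Step 1: Protonation of the alkene by H3O⁺: the π bond acts as the nucleophile and picks up H⁺, giving the more stable (Markovnikov) secondary carbocation. H2O is released.
Step 2: A 1,2-methyl shift from the adjacent tert-butyl carbon moves the positive charge from the secondary centre to an adjacent carbon, generating a more stable tertiary carbocation.
Step 3: A lone pair on the oxygen of H2O attacks the carbocation, forming a C–O bond and an oxonium ion (a protonated alcohol).
Step 4: Deprotonation of the oxonium ion by a water molecule delivers the neutral alcohol and regenerates the acid catalyst.
Total: 4 elementary steps.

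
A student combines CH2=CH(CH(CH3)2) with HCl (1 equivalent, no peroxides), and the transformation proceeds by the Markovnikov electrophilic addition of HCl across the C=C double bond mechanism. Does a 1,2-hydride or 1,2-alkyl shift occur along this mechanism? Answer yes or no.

The first-formed carbocation is secondary.
The adjacent isopropyl carbon already bears 2 other carbon substituents and has a hydrogen to migrate; after a 1,2-hydride shift from that carbon the positive charge sits on a tertiary centre.
Tertiary is more stable than secondary, so the shift occurs.

yes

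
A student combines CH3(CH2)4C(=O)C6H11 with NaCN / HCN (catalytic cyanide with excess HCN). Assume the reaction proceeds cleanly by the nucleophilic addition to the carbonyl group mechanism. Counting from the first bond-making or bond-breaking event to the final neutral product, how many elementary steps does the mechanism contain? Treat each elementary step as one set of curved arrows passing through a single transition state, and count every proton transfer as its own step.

2

Step 1: Nucleophilic addition: CN⁻ adds to the carbonyl carbon, pushing the π(C=O) electron pair onto oxygen and giving a tetrahedral alkoxide.
Step 2: Proton transfer from HCN to the alkoxide furnishes a cyanohydrin (and releases another CN⁻ to continue the reaction).
Total: 2 elementary steps.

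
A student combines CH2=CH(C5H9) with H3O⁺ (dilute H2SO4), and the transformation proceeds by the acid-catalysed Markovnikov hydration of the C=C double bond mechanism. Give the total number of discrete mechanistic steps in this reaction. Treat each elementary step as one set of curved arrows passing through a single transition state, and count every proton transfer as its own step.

Step 1: The π electrons of the C=C bond attack a proton of H3O⁺; Markovnikov addition places the new C–H on the less-substituted alkene carbon, so the positive charge ends up on the more-substituted carbon — a secondary carbocation. H2O is released.
Step 2: A hydride (H with its bonding pair) migrates from the adjacent cyclopentyl carbon to the cationic centre — a 1,2-hydride shift — upgrading the secondary cation to a tertiary one.
Step 3: Water acts as the nucleophile: an oxygen lone pair bonds to the cationic carbon, giving an oxonium-ion intermediate.
Step 4: Deprotonation of the oxonium ion by a water molecule delivers the neutral alcohol and regenerates the acid catalyst.
Total: 4 elementary steps.

4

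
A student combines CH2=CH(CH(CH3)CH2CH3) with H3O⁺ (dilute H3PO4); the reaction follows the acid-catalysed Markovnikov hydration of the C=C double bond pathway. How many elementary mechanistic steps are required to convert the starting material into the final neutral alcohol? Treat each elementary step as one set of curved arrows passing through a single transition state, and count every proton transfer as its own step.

4

Step 1: The π electrons of the C=C bond attack a proton of H3O⁺; Markovnikov addition places the new C–H on the less-substituted alkene carbon, so the positive charge ends up on the more-substituted carbon — a secondary carbocation. H2O is released.
Step 2: Carbocation rearrangement: a 1,2-hydride shift from the adjacent sec-butyl carbon converts the initially-formed secondary cation into the more stable tertiary cation.
Step 3: Water acts as the nucleophile: an oxygen lone pair bonds to the cationic carbon, giving an oxonium-ion intermediate.
Step 4: Proton transfer from the O–H of the oxonium ion to H2O completes the catalytic cycle and yields the alcohol.
Total: 4 elementary steps.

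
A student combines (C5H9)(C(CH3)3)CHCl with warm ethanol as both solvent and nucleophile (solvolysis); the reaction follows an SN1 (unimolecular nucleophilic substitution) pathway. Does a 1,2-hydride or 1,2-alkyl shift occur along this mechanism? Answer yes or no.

The first-formed carbocation is secondary.
The adjacent cyclopentyl carbon already bears 2 other carbon substituents and has a hydrogen to migrate; after a 1,2-hydride shift from that carbon the positive charge sits on a tertiary centre.
Tertiary is more stable than secondary, so the shift occurs.

yes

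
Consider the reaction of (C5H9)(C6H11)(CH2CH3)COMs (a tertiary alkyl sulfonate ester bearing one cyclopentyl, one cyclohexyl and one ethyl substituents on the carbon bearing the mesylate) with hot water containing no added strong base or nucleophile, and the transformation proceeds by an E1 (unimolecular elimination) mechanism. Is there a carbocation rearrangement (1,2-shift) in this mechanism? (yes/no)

no

The first-formed carbocation is tertiary.
No single 1,2-shift to an adjacent carbon would produce a more-substituted cation than the one already present, so no rearrangement occurs.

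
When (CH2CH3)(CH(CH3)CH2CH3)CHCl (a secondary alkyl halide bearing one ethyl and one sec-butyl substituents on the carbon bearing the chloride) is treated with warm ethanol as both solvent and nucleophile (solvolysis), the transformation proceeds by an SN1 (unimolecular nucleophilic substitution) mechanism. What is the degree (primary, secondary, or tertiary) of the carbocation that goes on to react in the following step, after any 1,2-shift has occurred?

tertiary

Step 1: Rate-determining heterolysis of the C–Cl bond gives Cl⁻ and a secondary carbocation.
Step 2: A hydride (H with its bonding pair) migrates from the adjacent sec-butyl carbon to the cationic centre — a 1,2-hydride shift — upgrading the secondary cation to a tertiary one.
The cation rearranges from secondary to tertiary via a 1,2-hydride shift from the adjacent sec-butyl carbon; the tertiary cation is what reacts next.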